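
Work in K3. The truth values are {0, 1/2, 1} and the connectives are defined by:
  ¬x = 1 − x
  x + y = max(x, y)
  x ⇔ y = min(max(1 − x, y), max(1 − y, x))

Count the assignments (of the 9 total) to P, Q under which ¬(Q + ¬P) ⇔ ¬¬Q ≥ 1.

1

P = 0, Q = 0 ↦ 1  ≥
P = 0, Q = 1/2 ↦ 1/2  <
P = 0, Q = 1 ↦ 0  <
P = 1/2, Q = 0 ↦ 1/2  <
P = 1/2, Q = 1/2 ↦ 1/2  <
P = 1/2, Q = 1 ↦ 0  <
P = 1, Q = 0 ↦ 0  <
P = 1, Q = 1/2 ↦ 1/2  <
P = 1, Q = 1 ↦ 0  <
So 1 of the 9 assignments meets the threshold.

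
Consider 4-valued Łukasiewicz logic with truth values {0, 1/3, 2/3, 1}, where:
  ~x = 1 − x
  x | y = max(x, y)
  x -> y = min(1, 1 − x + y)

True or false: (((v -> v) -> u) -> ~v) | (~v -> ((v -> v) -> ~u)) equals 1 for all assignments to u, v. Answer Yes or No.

No

Counterexample: take u = 1, v = 1/3.
v -> v = 1/3 -> 1/3 = 1
(v -> v) -> u = 1 -> 1 = 1
~v = ~1/3 = 2/3
((v -> v) -> u) -> ~v = 1 -> 2/3 = 2/3
~v = ~1/3 = 2/3
v -> v = 1/3 -> 1/3 = 1
~u = ~1 = 0
(v -> v) -> ~u = 1 -> 0 = 0
~v -> ((v -> v) -> ~u) = 2/3 -> 0 = 1/3
(((v -> v) -> u) -> ~v) | (~v -> ((v -> v) -> ~u)) = 2/3 | 1/3 = 2/3
This gives 2/3 ≠ 1.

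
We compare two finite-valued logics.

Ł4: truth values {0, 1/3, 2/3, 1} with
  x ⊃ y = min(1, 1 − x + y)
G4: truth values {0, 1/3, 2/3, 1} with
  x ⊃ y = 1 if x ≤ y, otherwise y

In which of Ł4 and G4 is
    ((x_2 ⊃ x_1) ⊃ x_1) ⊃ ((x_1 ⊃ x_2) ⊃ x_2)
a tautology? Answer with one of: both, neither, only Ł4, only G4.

In Ł4: every assignment gives 1 — tautology.
In G4: at x_1 = 0, x_2 = 1/3 the value is 1/3 — not a tautology.

only Ł4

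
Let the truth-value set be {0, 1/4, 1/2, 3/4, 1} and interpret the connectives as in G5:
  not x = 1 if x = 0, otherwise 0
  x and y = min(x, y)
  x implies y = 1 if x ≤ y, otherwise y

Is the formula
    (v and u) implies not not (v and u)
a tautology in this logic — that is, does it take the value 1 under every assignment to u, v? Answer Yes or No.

Yes

At u = 1, v = 1/2, for instance:
v and u = 1/2 and 1 = 1/2
not (v and u) = not 1/2 = 0
not not (v and u) = not 0 = 1
(v and u) implies not not (v and u) = 1/2 implies 1 = 1
and checking the remaining 24 assignments likewise gives ≥ 1 in every case.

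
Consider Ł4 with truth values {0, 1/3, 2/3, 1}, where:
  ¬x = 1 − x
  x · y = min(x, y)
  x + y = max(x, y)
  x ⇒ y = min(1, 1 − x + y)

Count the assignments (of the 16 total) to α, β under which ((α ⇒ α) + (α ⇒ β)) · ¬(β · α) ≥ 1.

α = 0, β = 0 ↦ 1  ≥
α = 0, β = 1/3 ↦ 1  ≥
α = 0, β = 2/3 ↦ 1  ≥
α = 0, β = 1 ↦ 1  ≥
α = 1/3, β = 0 ↦ 1  ≥
α = 1/3, β = 1/3 ↦ 2/3  <
α = 1/3, β = 2/3 ↦ 2/3  <
α = 1/3, β = 1 ↦ 2/3  <
α = 2/3, β = 0 ↦ 1  ≥
α = 2/3, β = 1/3 ↦ 2/3  <
α = 2/3, β = 2/3 ↦ 1/3  <
α = 2/3, β = 1 ↦ 1/3  <
α = 1, β = 0 ↦ 1  ≥
α = 1, β = 1/3 ↦ 2/3  <
α = 1, β = 2/3 ↦ 1/3  <
α = 1, β = 1 ↦ 0  <
So 7 of the 16 assignments meet the threshold.

7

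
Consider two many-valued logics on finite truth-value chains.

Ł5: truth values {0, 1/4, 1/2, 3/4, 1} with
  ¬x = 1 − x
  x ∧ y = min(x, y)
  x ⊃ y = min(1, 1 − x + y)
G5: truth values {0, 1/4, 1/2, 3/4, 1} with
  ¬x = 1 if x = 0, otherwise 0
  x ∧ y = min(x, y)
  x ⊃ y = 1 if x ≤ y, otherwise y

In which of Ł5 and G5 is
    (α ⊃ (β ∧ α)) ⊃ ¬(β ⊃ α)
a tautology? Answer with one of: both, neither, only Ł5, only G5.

neither

In Ł5: at α = 0, β = 0 the value is 0 — not a tautology.
In G5: at α = 0, β = 0 the value is 0 — not a tautology.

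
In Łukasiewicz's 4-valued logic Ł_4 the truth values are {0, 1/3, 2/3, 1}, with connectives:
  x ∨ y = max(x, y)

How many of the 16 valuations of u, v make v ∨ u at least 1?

7

u = 0, v = 0 ↦ 0  <
u = 0, v = 1/3 ↦ 1/3  <
u = 0, v = 2/3 ↦ 2/3  <
u = 0, v = 1 ↦ 1  ≥
u = 1/3, v = 0 ↦ 1/3  <
u = 1/3, v = 1/3 ↦ 1/3  <
u = 1/3, v = 2/3 ↦ 2/3  <
u = 1/3, v = 1 ↦ 1  ≥
u = 2/3, v = 0 ↦ 2/3  <
u = 2/3, v = 1/3 ↦ 2/3  <
u = 2/3, v = 2/3 ↦ 2/3  <
u = 2/3, v = 1 ↦ 1  ≥
u = 1, v = 0 ↦ 1  ≥
u = 1, v = 1/3 ↦ 1  ≥
u = 1, v = 2/3 ↦ 1  ≥
u = 1, v = 1 ↦ 1  ≥
So 7 of the 16 assignments meet the threshold.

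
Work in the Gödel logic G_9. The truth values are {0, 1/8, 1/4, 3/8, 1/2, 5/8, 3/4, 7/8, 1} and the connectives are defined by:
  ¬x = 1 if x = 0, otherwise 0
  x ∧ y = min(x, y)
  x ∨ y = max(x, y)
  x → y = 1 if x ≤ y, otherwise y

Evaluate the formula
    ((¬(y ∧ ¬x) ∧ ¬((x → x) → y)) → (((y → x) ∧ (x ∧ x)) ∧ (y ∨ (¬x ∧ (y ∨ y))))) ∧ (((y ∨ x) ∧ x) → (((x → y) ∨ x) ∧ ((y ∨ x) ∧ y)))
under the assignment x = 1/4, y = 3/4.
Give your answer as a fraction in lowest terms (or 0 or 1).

1

¬x = ¬1/4 = 0
y ∧ ¬x = 3/4 ∧ 0 = 0
¬(y ∧ ¬x) = ¬0 = 1
x → x = 1/4 → 1/4 = 1
(x → x) → y = 1 → 3/4 = 3/4
¬((x → x) → y) = ¬3/4 = 0
¬(y ∧ ¬x) ∧ ¬((x → x) → y) = 1 ∧ 0 = 0
y → x = 3/4 → 1/4 = 1/4
x ∧ x = 1/4 ∧ 1/4 = 1/4
(y → x) ∧ (x ∧ x) = 1/4 ∧ 1/4 = 1/4
¬x = ¬1/4 = 0
y ∨ y = 3/4 ∨ 3/4 = 3/4
¬x ∧ (y ∨ y) = 0 ∧ 3/4 = 0
y ∨ (¬x ∧ (y ∨ y)) = 3/4 ∨ 0 = 3/4
((y → x) ∧ (x ∧ x)) ∧ (y ∨ (¬x ∧ (y ∨ y))) = 1/4 ∧ 3/4 = 1/4
(¬(y ∧ ¬x) ∧ ¬((x → x) → y)) → (((y → x) ∧ (x ∧ x)) ∧ (y ∨ (¬x ∧ (y ∨ y)))) = 0 → 1/4 = 1
y ∨ x = 3/4 ∨ 1/4 = 3/4
(y ∨ x) ∧ x = 3/4 ∧ 1/4 = 1/4
x → y = 1/4 → 3/4 = 1
(x → y) ∨ x = 1 ∨ 1/4 = 1
y ∨ x = 3/4 ∨ 1/4 = 3/4
(y ∨ x) ∧ y = 3/4 ∧ 3/4 = 3/4
((x → y) ∨ x) ∧ ((y ∨ x) ∧ y) = 1 ∧ 3/4 = 3/4
((y ∨ x) ∧ x) → (((x → y) ∨ x) ∧ ((y ∨ x) ∧ y)) = 1/4 → 3/4 = 1
((¬(y ∧ ¬x) ∧ ¬((x → x) → y)) → (((y → x) ∧ (x ∧ x)) ∧ (y ∨ (¬x ∧ (y ∨ y))))) ∧ (((y ∨ x) ∧ x) → (((x → y) ∨ x) ∧ ((y ∨ x) ∧ y))) = 1 ∧ 1 = 1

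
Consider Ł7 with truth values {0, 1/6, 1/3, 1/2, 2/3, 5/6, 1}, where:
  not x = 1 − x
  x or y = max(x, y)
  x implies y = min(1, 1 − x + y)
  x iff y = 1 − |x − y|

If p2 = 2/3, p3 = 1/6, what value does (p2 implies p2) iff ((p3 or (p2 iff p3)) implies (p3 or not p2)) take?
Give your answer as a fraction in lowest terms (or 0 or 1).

p2 implies p2 = 2/3 implies 2/3 = 1
p2 iff p3 = 2/3 iff 1/6 = 1/2
p3 or (p2 iff p3) = 1/6 or 1/2 = 1/2
not p2 = not 2/3 = 1/3
p3 or not p2 = 1/6 or 1/3 = 1/3
(p3 or (p2 iff p3)) implies (p3 or not p2) = 1/2 implies 1/3 = 5/6
(p2 implies p2) iff ((p3 or (p2 iff p3)) implies (p3 or not p2)) = 1 iff 5/6 = 5/6

5/6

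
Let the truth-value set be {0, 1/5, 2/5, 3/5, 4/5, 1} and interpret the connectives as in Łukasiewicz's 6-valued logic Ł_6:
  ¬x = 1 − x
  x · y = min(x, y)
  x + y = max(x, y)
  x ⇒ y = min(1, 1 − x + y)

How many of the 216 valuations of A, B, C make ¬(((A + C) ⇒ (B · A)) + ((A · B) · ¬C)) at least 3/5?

80

value 1: 16 assignments (counts)
value 4/5: 28 assignments (counts)
value 3/5: 36 assignments (counts)
value 2/5: 40 assignments
value 1/5: 40 assignments
value 0: 56 assignments
So 80 of the 216 assignments meet the threshold.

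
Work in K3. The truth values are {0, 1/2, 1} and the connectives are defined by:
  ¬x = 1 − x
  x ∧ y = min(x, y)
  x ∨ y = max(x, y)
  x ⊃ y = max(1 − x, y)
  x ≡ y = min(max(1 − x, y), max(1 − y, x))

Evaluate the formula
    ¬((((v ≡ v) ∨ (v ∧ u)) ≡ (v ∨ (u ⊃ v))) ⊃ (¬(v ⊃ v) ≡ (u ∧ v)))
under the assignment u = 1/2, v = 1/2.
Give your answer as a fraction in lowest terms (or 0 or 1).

1/2

v ≡ v = 1/2 ≡ 1/2 = 1/2
v ∧ u = 1/2 ∧ 1/2 = 1/2
(v ≡ v) ∨ (v ∧ u) = 1/2 ∨ 1/2 = 1/2
u ⊃ v = 1/2 ⊃ 1/2 = 1/2
v ∨ (u ⊃ v) = 1/2 ∨ 1/2 = 1/2
((v ≡ v) ∨ (v ∧ u)) ≡ (v ∨ (u ⊃ v)) = 1/2 ≡ 1/2 = 1/2
v ⊃ v = 1/2 ⊃ 1/2 = 1/2
¬(v ⊃ v) = ¬1/2 = 1/2
u ∧ v = 1/2 ∧ 1/2 = 1/2
¬(v ⊃ v) ≡ (u ∧ v) = 1/2 ≡ 1/2 = 1/2
(((v ≡ v) ∨ (v ∧ u)) ≡ (v ∨ (u ⊃ v))) ⊃ (¬(v ⊃ v) ≡ (u ∧ v)) = 1/2 ⊃ 1/2 = 1/2
¬((((v ≡ v) ∨ (v ∧ u)) ≡ (v ∨ (u ⊃ v))) ⊃ (¬(v ⊃ v) ≡ (u ∧ v))) = ¬1/2 = 1/2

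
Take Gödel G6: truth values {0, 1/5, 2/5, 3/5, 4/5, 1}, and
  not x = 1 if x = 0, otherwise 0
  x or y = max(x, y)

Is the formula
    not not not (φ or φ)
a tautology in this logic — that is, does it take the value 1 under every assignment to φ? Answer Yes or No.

No

Counterexample: take φ = 1/5.
φ or φ = 1/5 or 1/5 = 1/5
not (φ or φ) = not 1/5 = 0
not not (φ or φ) = not 0 = 1
not not not (φ or φ) = not 1 = 0
This gives 0 ≠ 1.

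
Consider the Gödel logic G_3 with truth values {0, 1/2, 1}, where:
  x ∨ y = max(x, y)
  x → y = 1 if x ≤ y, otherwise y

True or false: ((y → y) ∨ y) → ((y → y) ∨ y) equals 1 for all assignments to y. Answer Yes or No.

y = 0 ↦ 1
y = 1/2 ↦ 1
y = 1 ↦ 1
Every assignment gives a value ≥ 1.

Yes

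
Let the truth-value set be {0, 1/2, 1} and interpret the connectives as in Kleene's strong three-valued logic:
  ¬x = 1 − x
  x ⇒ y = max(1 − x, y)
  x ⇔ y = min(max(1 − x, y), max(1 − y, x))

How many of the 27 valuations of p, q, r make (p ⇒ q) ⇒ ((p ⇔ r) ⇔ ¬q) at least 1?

value 1: 6 assignments (counts)
value 1/2: 18 assignments
value 0: 3 assignments
So 6 of the 27 assignments meet the threshold.

6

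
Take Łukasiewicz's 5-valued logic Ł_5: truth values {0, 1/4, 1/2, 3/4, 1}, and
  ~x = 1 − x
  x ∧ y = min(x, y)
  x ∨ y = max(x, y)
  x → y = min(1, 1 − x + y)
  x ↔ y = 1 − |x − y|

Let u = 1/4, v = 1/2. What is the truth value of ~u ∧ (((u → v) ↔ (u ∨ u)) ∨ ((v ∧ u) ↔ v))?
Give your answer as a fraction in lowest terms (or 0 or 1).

3/4

~u = ~1/4 = 3/4
u → v = 1/4 → 1/2 = 1
u ∨ u = 1/4 ∨ 1/4 = 1/4
(u → v) ↔ (u ∨ u) = 1 ↔ 1/4 = 1/4
v ∧ u = 1/2 ∧ 1/4 = 1/4
(v ∧ u) ↔ v = 1/4 ↔ 1/2 = 3/4
((u → v) ↔ (u ∨ u)) ∨ ((v ∧ u) ↔ v) = 1/4 ∨ 3/4 = 3/4
~u ∧ (((u → v) ↔ (u ∨ u)) ∨ ((v ∧ u) ↔ v)) = 3/4 ∧ 3/4 = 3/4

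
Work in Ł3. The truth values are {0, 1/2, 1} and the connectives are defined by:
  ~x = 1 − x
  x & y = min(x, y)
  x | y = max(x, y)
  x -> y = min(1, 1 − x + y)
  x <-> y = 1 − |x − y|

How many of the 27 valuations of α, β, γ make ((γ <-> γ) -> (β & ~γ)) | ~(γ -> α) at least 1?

6

value 1: 6 assignments (counts)
value 1/2: 13 assignments
value 0: 8 assignments
So 6 of the 27 assignments meet the threshold.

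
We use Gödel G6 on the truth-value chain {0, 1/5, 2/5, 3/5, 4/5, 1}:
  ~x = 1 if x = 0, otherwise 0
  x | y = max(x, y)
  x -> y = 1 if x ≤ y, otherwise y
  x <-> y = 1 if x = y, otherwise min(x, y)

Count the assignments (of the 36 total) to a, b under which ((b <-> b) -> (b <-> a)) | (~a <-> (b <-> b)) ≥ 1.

value 1: 11 assignments (counts)
value 4/5: 2 assignments
value 3/5: 4 assignments
value 2/5: 6 assignments
value 1/5: 8 assignments
value 0: 5 assignments
So 11 of the 36 assignments meet the threshold.

11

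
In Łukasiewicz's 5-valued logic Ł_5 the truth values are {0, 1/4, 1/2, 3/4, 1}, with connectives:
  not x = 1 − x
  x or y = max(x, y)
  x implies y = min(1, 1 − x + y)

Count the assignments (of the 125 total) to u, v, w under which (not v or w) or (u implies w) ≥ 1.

85

value 1: 85 assignments (counts)
value 3/4: 22 assignments
value 1/2: 12 assignments
value 1/4: 5 assignments
value 0: 1 assignment
So 85 of the 125 assignments meet the threshold.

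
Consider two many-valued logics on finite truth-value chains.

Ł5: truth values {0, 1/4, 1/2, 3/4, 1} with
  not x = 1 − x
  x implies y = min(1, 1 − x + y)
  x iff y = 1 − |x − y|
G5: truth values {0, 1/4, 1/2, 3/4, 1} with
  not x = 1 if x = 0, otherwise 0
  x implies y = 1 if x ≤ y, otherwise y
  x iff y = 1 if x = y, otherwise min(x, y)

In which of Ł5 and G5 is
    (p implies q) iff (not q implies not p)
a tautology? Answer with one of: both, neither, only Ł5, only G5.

only Ł5

In Ł5: every assignment gives 1 — tautology.
In G5: at p = 1/2, q = 1/4 the value is 1/4 — not a tautology.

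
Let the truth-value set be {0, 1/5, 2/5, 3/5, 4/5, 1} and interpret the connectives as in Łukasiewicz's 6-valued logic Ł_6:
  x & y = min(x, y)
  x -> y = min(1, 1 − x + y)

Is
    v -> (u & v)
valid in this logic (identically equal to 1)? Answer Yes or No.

Counterexample: take u = 0, v = 1/5.
u & v = 0 & 1/5 = 0
v -> (u & v) = 1/5 -> 0 = 4/5
This gives 4/5 ≠ 1.

No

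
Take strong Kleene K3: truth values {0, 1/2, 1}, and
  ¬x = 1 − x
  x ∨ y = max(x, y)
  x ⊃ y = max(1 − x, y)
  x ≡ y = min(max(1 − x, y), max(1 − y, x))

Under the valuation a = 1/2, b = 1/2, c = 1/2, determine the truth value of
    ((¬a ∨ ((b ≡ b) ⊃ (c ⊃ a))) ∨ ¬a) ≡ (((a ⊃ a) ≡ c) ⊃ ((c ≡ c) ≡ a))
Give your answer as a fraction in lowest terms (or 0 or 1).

1/2

¬a = ¬1/2 = 1/2
b ≡ b = 1/2 ≡ 1/2 = 1/2
c ⊃ a = 1/2 ⊃ 1/2 = 1/2
(b ≡ b) ⊃ (c ⊃ a) = 1/2 ⊃ 1/2 = 1/2
¬a ∨ ((b ≡ b) ⊃ (c ⊃ a)) = 1/2 ∨ 1/2 = 1/2
¬a = ¬1/2 = 1/2
(¬a ∨ ((b ≡ b) ⊃ (c ⊃ a))) ∨ ¬a = 1/2 ∨ 1/2 = 1/2
a ⊃ a = 1/2 ⊃ 1/2 = 1/2
(a ⊃ a) ≡ c = 1/2 ≡ 1/2 = 1/2
c ≡ c = 1/2 ≡ 1/2 = 1/2
(c ≡ c) ≡ a = 1/2 ≡ 1/2 = 1/2
((a ⊃ a) ≡ c) ⊃ ((c ≡ c) ≡ a) = 1/2 ⊃ 1/2 = 1/2
((¬a ∨ ((b ≡ b) ⊃ (c ⊃ a))) ∨ ¬a) ≡ (((a ⊃ a) ≡ c) ⊃ ((c ≡ c) ≡ a)) = 1/2 ≡ 1/2 = 1/2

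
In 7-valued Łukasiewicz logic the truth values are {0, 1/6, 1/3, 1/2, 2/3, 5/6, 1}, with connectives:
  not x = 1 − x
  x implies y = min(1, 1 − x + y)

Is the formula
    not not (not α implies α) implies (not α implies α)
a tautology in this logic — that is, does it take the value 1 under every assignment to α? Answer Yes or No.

α = 0 ↦ 1
α = 1/6 ↦ 1
α = 1/3 ↦ 1
α = 1/2 ↦ 1
α = 2/3 ↦ 1
α = 5/6 ↦ 1
α = 1 ↦ 1
Every assignment gives a value ≥ 1.

Yes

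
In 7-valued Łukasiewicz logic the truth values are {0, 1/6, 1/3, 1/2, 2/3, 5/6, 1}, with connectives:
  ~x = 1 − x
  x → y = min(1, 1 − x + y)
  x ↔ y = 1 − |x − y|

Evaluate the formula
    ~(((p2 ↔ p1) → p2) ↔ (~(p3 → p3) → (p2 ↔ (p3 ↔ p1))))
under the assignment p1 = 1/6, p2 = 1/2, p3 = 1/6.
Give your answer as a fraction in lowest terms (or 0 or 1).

p2 ↔ p1 = 1/2 ↔ 1/6 = 2/3
(p2 ↔ p1) → p2 = 2/3 → 1/2 = 5/6
p3 → p3 = 1/6 → 1/6 = 1
~(p3 → p3) = ~1 = 0
p3 ↔ p1 = 1/6 ↔ 1/6 = 1
p2 ↔ (p3 ↔ p1) = 1/2 ↔ 1 = 1/2
~(p3 → p3) → (p2 ↔ (p3 ↔ p1)) = 0 → 1/2 = 1
((p2 ↔ p1) → p2) ↔ (~(p3 → p3) → (p2 ↔ (p3 ↔ p1))) = 5/6 ↔ 1 = 5/6
~(((p2 ↔ p1) → p2) ↔ (~(p3 → p3) → (p2 ↔ (p3 ↔ p1)))) = ~5/6 = 1/6

1/6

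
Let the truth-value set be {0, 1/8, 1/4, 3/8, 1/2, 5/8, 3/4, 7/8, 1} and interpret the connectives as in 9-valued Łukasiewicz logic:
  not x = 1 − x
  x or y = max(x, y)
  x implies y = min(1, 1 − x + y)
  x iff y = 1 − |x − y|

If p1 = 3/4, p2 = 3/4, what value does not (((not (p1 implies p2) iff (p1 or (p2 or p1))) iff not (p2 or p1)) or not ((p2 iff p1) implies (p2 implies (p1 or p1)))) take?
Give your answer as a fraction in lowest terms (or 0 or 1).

p1 implies p2 = 3/4 implies 3/4 = 1
not (p1 implies p2) = not 1 = 0
p2 or p1 = 3/4 or 3/4 = 3/4
p1 or (p2 or p1) = 3/4 or 3/4 = 3/4
not (p1 implies p2) iff (p1 or (p2 or p1)) = 0 iff 3/4 = 1/4
p2 or p1 = 3/4 or 3/4 = 3/4
not (p2 or p1) = not 3/4 = 1/4
(not (p1 implies p2) iff (p1 or (p2 or p1))) iff not (p2 or p1) = 1/4 iff 1/4 = 1
p2 iff p1 = 3/4 iff 3/4 = 1
p1 or p1 = 3/4 or 3/4 = 3/4
p2 implies (p1 or p1) = 3/4 implies 3/4 = 1
(p2 iff p1) implies (p2 implies (p1 or p1)) = 1 implies 1 = 1
not ((p2 iff p1) implies (p2 implies (p1 or p1))) = not 1 = 0
((not (p1 implies p2) iff (p1 or (p2 or p1))) iff not (p2 or p1)) or not ((p2 iff p1) implies (p2 implies (p1 or p1))) = 1 or 0 = 1
not (((not (p1 implies p2) iff (p1 or (p2 or p1))) iff not (p2 or p1)) or not ((p2 iff p1) implies (p2 implies (p1 or p1)))) = not 1 = 0

0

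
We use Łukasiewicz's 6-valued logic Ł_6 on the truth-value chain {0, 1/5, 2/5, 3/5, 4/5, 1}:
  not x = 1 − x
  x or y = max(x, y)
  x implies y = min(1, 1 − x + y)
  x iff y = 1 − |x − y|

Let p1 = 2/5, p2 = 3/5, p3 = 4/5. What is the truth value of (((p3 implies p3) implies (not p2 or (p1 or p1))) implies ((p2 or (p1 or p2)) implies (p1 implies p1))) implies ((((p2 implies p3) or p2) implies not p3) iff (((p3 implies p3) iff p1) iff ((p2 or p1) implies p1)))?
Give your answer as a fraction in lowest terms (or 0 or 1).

p3 implies p3 = 4/5 implies 4/5 = 1
not p2 = not 3/5 = 2/5
p1 or p1 = 2/5 or 2/5 = 2/5
not p2 or (p1 or p1) = 2/5 or 2/5 = 2/5
(p3 implies p3) implies (not p2 or (p1 or p1)) = 1 implies 2/5 = 2/5
p1 or p2 = 2/5 or 3/5 = 3/5
p2 or (p1 or p2) = 3/5 or 3/5 = 3/5
p1 implies p1 = 2/5 implies 2/5 = 1
(p2 or (p1 or p2)) implies (p1 implies p1) = 3/5 implies 1 = 1
((p3 implies p3) implies (not p2 or (p1 or p1))) implies ((p2 or (p1 or p2)) implies (p1 implies p1)) = 2/5 implies 1 = 1
p2 implies p3 = 3/5 implies 4/5 = 1
(p2 implies p3) or p2 = 1 or 3/5 = 1
not p3 = not 4/5 = 1/5
((p2 implies p3) or p2) implies not p3 = 1 implies 1/5 = 1/5
p3 implies p3 = 4/5 implies 4/5 = 1
(p3 implies p3) iff p1 = 1 iff 2/5 = 2/5
p2 or p1 = 3/5 or 2/5 = 3/5
(p2 or p1) implies p1 = 3/5 implies 2/5 = 4/5
((p3 implies p3) iff p1) iff ((p2 or p1) implies p1) = 2/5 iff 4/5 = 3/5
(((p2 implies p3) or p2) implies not p3) iff (((p3 implies p3) iff p1) iff ((p2 or p1) implies p1)) = 1/5 iff 3/5 = 3/5
(((p3 implies p3) implies (not p2 or (p1 or p1))) implies ((p2 or (p1 or p2)) implies (p1 implies p1))) implies ((((p2 implies p3) or p2) implies not p3) iff (((p3 implies p3) iff p1) iff ((p2 or p1) implies p1))) = 1 implies 3/5 = 3/5

3/5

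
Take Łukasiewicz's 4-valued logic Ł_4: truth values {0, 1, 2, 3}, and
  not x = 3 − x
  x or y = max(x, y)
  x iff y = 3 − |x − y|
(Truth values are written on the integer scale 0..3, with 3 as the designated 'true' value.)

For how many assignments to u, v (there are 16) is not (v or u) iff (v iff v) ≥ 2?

u = 0, v = 0 ↦ 3  ≥
u = 0, v = 1 ↦ 2  ≥
u = 0, v = 2 ↦ 1  <
u = 0, v = 3 ↦ 0  <
u = 1, v = 0 ↦ 2  ≥
u = 1, v = 1 ↦ 2  ≥
u = 1, v = 2 ↦ 1  <
u = 1, v = 3 ↦ 0  <
u = 2, v = 0 ↦ 1  <
u = 2, v = 1 ↦ 1  <
u = 2, v = 2 ↦ 1  <
u = 2, v = 3 ↦ 0  <
u = 3, v = 0 ↦ 0  <
u = 3, v = 1 ↦ 0  <
u = 3, v = 2 ↦ 0  <
u = 3, v = 3 ↦ 0  <
So 4 of the 16 assignments meet the threshold.

4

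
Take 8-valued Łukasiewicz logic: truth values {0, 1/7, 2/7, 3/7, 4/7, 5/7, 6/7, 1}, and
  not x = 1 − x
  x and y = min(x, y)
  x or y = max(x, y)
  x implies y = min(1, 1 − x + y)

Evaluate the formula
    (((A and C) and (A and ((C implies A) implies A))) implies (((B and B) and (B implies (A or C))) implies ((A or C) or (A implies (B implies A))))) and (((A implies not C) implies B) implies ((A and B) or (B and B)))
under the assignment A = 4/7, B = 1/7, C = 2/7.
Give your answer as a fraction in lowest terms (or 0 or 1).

1

A and C = 4/7 and 2/7 = 2/7
C implies A = 2/7 implies 4/7 = 1
(C implies A) implies A = 1 implies 4/7 = 4/7
A and ((C implies A) implies A) = 4/7 and 4/7 = 4/7
(A and C) and (A and ((C implies A) implies A)) = 2/7 and 4/7 = 2/7
B and B = 1/7 and 1/7 = 1/7
A or C = 4/7 or 2/7 = 4/7
B implies (A or C) = 1/7 implies 4/7 = 1
(B and B) and (B implies (A or C)) = 1/7 and 1 = 1/7
A or C = 4/7 or 2/7 = 4/7
B implies A = 1/7 implies 4/7 = 1
A implies (B implies A) = 4/7 implies 1 = 1
(A or C) or (A implies (B implies A)) = 4/7 or 1 = 1
((B and B) and (B implies (A or C))) implies ((A or C) or (A implies (B implies A))) = 1/7 implies 1 = 1
((A and C) and (A and ((C implies A) implies A))) implies (((B and B) and (B implies (A or C))) implies ((A or C) or (A implies (B implies A)))) = 2/7 implies 1 = 1
not C = not 2/7 = 5/7
A implies not C = 4/7 implies 5/7 = 1
(A implies not C) implies B = 1 implies 1/7 = 1/7
A and B = 4/7 and 1/7 = 1/7
B and B = 1/7 and 1/7 = 1/7
(A and B) or (B and B) = 1/7 or 1/7 = 1/7
((A implies not C) implies B) implies ((A and B) or (B and B)) = 1/7 implies 1/7 = 1
(((A and C) and (A and ((C implies A) implies A))) implies (((B and B) and (B implies (A or C))) implies ((A or C) or (A implies (B implies A))))) and (((A implies not C) implies B) implies ((A and B) or (B and B))) = 1 and 1 = 1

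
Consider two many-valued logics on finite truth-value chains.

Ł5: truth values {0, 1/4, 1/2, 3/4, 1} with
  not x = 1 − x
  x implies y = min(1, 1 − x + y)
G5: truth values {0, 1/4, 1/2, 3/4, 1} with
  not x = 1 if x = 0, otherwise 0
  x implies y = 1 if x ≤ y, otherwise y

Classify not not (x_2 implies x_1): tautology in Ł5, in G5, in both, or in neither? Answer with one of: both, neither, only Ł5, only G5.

neither

In Ł5: at x_1 = 0, x_2 = 1/4 the value is 3/4 — not a tautology.
In G5: at x_1 = 0, x_2 = 1/4 the value is 0 — not a tautology.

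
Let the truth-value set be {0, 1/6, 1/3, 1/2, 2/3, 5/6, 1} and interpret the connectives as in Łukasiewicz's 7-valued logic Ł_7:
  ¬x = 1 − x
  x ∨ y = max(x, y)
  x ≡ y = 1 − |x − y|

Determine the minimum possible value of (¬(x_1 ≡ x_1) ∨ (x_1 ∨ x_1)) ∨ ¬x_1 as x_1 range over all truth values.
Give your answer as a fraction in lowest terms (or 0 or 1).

1/2

Take x_1 = 1/2:
x_1 ≡ x_1 = 1/2 ≡ 1/2 = 1
¬(x_1 ≡ x_1) = ¬1 = 0
x_1 ∨ x_1 = 1/2 ∨ 1/2 = 1/2
¬(x_1 ≡ x_1) ∨ (x_1 ∨ x_1) = 0 ∨ 1/2 = 1/2
¬x_1 = ¬1/2 = 1/2
(¬(x_1 ≡ x_1) ∨ (x_1 ∨ x_1)) ∨ ¬x_1 = 1/2 ∨ 1/2 = 1/2
No assignment yields a value below 1/2, so this is the minimum.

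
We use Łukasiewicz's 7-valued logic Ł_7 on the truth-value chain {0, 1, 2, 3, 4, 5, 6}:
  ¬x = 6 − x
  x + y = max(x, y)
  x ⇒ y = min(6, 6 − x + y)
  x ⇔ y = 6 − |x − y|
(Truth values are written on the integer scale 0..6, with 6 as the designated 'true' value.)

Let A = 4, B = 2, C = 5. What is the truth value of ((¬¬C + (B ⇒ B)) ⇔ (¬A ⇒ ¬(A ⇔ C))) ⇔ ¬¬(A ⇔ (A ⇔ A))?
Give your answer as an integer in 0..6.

¬C = ¬5 = 1
¬¬C = ¬1 = 5
B ⇒ B = 2 ⇒ 2 = 6
¬¬C + (B ⇒ B) = 5 + 6 = 6
¬A = ¬4 = 2
A ⇔ C = 4 ⇔ 5 = 5
¬(A ⇔ C) = ¬5 = 1
¬A ⇒ ¬(A ⇔ C) = 2 ⇒ 1 = 5
(¬¬C + (B ⇒ B)) ⇔ (¬A ⇒ ¬(A ⇔ C)) = 6 ⇔ 5 = 5
A ⇔ A = 4 ⇔ 4 = 6
A ⇔ (A ⇔ A) = 4 ⇔ 6 = 4
¬(A ⇔ (A ⇔ A)) = ¬4 = 2
¬¬(A ⇔ (A ⇔ A)) = ¬2 = 4
((¬¬C + (B ⇒ B)) ⇔ (¬A ⇒ ¬(A ⇔ C))) ⇔ ¬¬(A ⇔ (A ⇔ A)) = 5 ⇔ 4 = 5

5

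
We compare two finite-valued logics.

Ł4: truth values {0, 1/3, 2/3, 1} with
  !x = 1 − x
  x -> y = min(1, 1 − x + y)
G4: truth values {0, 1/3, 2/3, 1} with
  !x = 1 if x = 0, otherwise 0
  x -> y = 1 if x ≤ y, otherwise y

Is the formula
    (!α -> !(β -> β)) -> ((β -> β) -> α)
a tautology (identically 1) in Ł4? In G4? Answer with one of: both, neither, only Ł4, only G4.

In Ł4: every assignment gives 1 — tautology.
In G4: at α = 1/3, β = 0 the value is 1/3 — not a tautology.

only Ł4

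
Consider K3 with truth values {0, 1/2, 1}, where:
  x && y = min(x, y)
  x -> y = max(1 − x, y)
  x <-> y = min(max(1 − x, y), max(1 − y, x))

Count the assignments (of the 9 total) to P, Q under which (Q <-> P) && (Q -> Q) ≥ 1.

P = 0, Q = 0 ↦ 1  ≥
P = 0, Q = 1/2 ↦ 1/2  <
P = 0, Q = 1 ↦ 0  <
P = 1/2, Q = 0 ↦ 1/2  <
P = 1/2, Q = 1/2 ↦ 1/2  <
P = 1/2, Q = 1 ↦ 1/2  <
P = 1, Q = 0 ↦ 0  <
P = 1, Q = 1/2 ↦ 1/2  <
P = 1, Q = 1 ↦ 1  ≥
So 2 of the 9 assignments meet the threshold.

2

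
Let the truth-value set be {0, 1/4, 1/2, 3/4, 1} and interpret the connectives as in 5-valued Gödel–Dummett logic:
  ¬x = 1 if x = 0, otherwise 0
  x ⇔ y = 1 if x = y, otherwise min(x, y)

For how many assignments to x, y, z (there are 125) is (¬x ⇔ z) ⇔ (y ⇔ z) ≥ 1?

31

value 1: 31 assignments (counts)
value 3/4: 2 assignments
value 1/2: 3 assignments
value 1/4: 4 assignments
value 0: 85 assignments
So 31 of the 125 assignments meet the threshold.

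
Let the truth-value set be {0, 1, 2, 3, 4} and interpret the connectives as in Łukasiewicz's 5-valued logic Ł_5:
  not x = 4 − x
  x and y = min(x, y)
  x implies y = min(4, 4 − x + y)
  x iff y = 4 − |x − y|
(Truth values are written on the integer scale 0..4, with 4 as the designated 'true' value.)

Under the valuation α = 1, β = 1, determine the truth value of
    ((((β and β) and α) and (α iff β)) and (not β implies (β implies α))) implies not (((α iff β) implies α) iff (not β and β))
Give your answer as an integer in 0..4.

β and β = 1 and 1 = 1
(β and β) and α = 1 and 1 = 1
α iff β = 1 iff 1 = 4
((β and β) and α) and (α iff β) = 1 and 4 = 1
not β = not 1 = 3
β implies α = 1 implies 1 = 4
not β implies (β implies α) = 3 implies 4 = 4
(((β and β) and α) and (α iff β)) and (not β implies (β implies α)) = 1 and 4 = 1
α iff β = 1 iff 1 = 4
(α iff β) implies α = 4 implies 1 = 1
not β = not 1 = 3
not β and β = 3 and 1 = 1
((α iff β) implies α) iff (not β and β) = 1 iff 1 = 4
not (((α iff β) implies α) iff (not β and β)) = not 4 = 0
((((β and β) and α) and (α iff β)) and (not β implies (β implies α))) implies not (((α iff β) implies α) iff (not β and β)) = 1 implies 0 = 3

3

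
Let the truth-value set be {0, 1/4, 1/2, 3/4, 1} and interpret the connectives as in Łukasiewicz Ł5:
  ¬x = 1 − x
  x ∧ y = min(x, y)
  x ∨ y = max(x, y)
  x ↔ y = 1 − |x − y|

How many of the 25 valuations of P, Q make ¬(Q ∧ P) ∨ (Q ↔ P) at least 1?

value 1: 13 assignments (counts)
value 3/4: 10 assignments
value 1/2: 2 assignments
So 13 of the 25 assignments meet the threshold.

13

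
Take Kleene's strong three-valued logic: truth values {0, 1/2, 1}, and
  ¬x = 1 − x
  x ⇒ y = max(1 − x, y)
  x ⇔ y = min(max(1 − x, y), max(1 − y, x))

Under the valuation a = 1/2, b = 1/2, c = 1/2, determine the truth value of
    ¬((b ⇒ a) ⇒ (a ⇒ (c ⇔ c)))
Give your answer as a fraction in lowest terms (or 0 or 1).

b ⇒ a = 1/2 ⇒ 1/2 = 1/2
c ⇔ c = 1/2 ⇔ 1/2 = 1/2
a ⇒ (c ⇔ c) = 1/2 ⇒ 1/2 = 1/2
(b ⇒ a) ⇒ (a ⇒ (c ⇔ c)) = 1/2 ⇒ 1/2 = 1/2
¬((b ⇒ a) ⇒ (a ⇒ (c ⇔ c))) = ¬1/2 = 1/2

1/2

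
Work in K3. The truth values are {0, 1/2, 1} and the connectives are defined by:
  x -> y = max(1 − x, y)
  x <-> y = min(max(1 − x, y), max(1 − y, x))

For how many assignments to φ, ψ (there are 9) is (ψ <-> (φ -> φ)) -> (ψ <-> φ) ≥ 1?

φ = 0, ψ = 0 ↦ 1  ≥
φ = 0, ψ = 1/2 ↦ 1/2  <
φ = 0, ψ = 1 ↦ 0  <
φ = 1/2, ψ = 0 ↦ 1/2  <
φ = 1/2, ψ = 1/2 ↦ 1/2  <
φ = 1/2, ψ = 1 ↦ 1/2  <
φ = 1, ψ = 0 ↦ 1  ≥
φ = 1, ψ = 1/2 ↦ 1/2  <
φ = 1, ψ = 1 ↦ 1  ≥
So 3 of the 9 assignments meet the threshold.

3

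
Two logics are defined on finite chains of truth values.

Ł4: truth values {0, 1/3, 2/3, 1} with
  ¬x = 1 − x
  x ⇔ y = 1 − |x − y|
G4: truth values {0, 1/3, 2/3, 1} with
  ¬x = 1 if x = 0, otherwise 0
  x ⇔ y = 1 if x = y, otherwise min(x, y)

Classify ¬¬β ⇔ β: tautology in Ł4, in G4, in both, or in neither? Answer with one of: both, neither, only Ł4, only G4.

In Ł4: every assignment gives 1 — tautology.
In G4: at β = 1/3 the value is 1/3 — not a tautology.

only Ł4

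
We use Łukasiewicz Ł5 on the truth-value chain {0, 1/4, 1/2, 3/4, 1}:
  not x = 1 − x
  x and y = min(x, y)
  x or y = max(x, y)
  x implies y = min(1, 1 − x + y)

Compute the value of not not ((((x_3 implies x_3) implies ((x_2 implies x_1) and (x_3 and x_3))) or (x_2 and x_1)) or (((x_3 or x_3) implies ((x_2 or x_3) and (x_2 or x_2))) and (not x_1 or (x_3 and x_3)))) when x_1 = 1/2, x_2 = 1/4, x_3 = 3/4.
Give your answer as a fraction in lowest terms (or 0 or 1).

3/4

x_3 implies x_3 = 3/4 implies 3/4 = 1
x_2 implies x_1 = 1/4 implies 1/2 = 1
x_3 and x_3 = 3/4 and 3/4 = 3/4
(x_2 implies x_1) and (x_3 and x_3) = 1 and 3/4 = 3/4
(x_3 implies x_3) implies ((x_2 implies x_1) and (x_3 and x_3)) = 1 implies 3/4 = 3/4
x_2 and x_1 = 1/4 and 1/2 = 1/4
((x_3 implies x_3) implies ((x_2 implies x_1) and (x_3 and x_3))) or (x_2 and x_1) = 3/4 or 1/4 = 3/4
x_3 or x_3 = 3/4 or 3/4 = 3/4
x_2 or x_3 = 1/4 or 3/4 = 3/4
x_2 or x_2 = 1/4 or 1/4 = 1/4
(x_2 or x_3) and (x_2 or x_2) = 3/4 and 1/4 = 1/4
(x_3 or x_3) implies ((x_2 or x_3) and (x_2 or x_2)) = 3/4 implies 1/4 = 1/2
not x_1 = not 1/2 = 1/2
x_3 and x_3 = 3/4 and 3/4 = 3/4
not x_1 or (x_3 and x_3) = 1/2 or 3/4 = 3/4
((x_3 or x_3) implies ((x_2 or x_3) and (x_2 or x_2))) and (not x_1 or (x_3 and x_3)) = 1/2 and 3/4 = 1/2
(((x_3 implies x_3) implies ((x_2 implies x_1) and (x_3 and x_3))) or (x_2 and x_1)) or (((x_3 or x_3) implies ((x_2 or x_3) and (x_2 or x_2))) and (not x_1 or (x_3 and x_3))) = 3/4 or 1/2 = 3/4
not ((((x_3 implies x_3) implies ((x_2 implies x_1) and (x_3 and x_3))) or (x_2 and x_1)) or (((x_3 or x_3) implies ((x_2 or x_3) and (x_2 or x_2))) and (not x_1 or (x_3 and x_3)))) = not 3/4 = 1/4
not not ((((x_3 implies x_3) implies ((x_2 implies x_1) and (x_3 and x_3))) or (x_2 and x_1)) or (((x_3 or x_3) implies ((x_2 or x_3) and (x_2 or x_2))) and (not x_1 or (x_3 and x_3)))) = not 1/4 = 3/4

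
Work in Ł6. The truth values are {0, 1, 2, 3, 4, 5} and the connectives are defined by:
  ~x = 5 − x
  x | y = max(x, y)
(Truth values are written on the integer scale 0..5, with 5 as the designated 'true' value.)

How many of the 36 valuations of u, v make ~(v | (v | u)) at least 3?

value 5: 1 assignment (counts)
value 4: 3 assignments (counts)
value 3: 5 assignments (counts)
value 2: 7 assignments
value 1: 9 assignments
value 0: 11 assignments
So 9 of the 36 assignments meet the threshold.

9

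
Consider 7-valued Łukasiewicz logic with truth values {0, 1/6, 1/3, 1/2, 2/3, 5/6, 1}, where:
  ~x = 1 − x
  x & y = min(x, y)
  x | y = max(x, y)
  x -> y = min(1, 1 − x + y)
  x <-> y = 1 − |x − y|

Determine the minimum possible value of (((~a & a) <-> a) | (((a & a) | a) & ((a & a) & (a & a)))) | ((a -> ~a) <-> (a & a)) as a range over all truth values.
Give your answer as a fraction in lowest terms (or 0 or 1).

Take a = 5/6:
~a = ~5/6 = 1/6
~a & a = 1/6 & 5/6 = 1/6
(~a & a) <-> a = 1/6 <-> 5/6 = 1/3
a & a = 5/6 & 5/6 = 5/6
(a & a) | a = 5/6 | 5/6 = 5/6
a & a = 5/6 & 5/6 = 5/6
a & a = 5/6 & 5/6 = 5/6
(a & a) & (a & a) = 5/6 & 5/6 = 5/6
((a & a) | a) & ((a & a) & (a & a)) = 5/6 & 5/6 = 5/6
((~a & a) <-> a) | (((a & a) | a) & ((a & a) & (a & a))) = 1/3 | 5/6 = 5/6
~a = ~5/6 = 1/6
a -> ~a = 5/6 -> 1/6 = 1/3
a & a = 5/6 & 5/6 = 5/6
(a -> ~a) <-> (a & a) = 1/3 <-> 5/6 = 1/2
(((~a & a) <-> a) | (((a & a) | a) & ((a & a) & (a & a)))) | ((a -> ~a) <-> (a & a)) = 5/6 | 1/2 = 5/6
No assignment yields a value below 5/6, so this is the minimum.

5/6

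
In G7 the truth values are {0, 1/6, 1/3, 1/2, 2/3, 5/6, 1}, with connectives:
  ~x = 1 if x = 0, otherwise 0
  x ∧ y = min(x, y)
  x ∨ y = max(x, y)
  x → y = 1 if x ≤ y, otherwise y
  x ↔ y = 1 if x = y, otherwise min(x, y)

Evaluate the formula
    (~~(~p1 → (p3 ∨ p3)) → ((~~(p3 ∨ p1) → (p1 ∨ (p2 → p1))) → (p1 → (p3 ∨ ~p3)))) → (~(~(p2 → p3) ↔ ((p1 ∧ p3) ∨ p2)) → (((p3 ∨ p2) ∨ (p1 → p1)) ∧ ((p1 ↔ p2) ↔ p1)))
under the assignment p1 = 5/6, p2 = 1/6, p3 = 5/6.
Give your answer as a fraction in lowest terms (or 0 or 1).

~p1 = ~5/6 = 0
p3 ∨ p3 = 5/6 ∨ 5/6 = 5/6
~p1 → (p3 ∨ p3) = 0 → 5/6 = 1
~(~p1 → (p3 ∨ p3)) = ~1 = 0
~~(~p1 → (p3 ∨ p3)) = ~0 = 1
p3 ∨ p1 = 5/6 ∨ 5/6 = 5/6
~(p3 ∨ p1) = ~5/6 = 0
~~(p3 ∨ p1) = ~0 = 1
p2 → p1 = 1/6 → 5/6 = 1
p1 ∨ (p2 → p1) = 5/6 ∨ 1 = 1
~~(p3 ∨ p1) → (p1 ∨ (p2 → p1)) = 1 → 1 = 1
~p3 = ~5/6 = 0
p3 ∨ ~p3 = 5/6 ∨ 0 = 5/6
p1 → (p3 ∨ ~p3) = 5/6 → 5/6 = 1
(~~(p3 ∨ p1) → (p1 ∨ (p2 → p1))) → (p1 → (p3 ∨ ~p3)) = 1 → 1 = 1
~~(~p1 → (p3 ∨ p3)) → ((~~(p3 ∨ p1) → (p1 ∨ (p2 → p1))) → (p1 → (p3 ∨ ~p3))) = 1 → 1 = 1
p2 → p3 = 1/6 → 5/6 = 1
~(p2 → p3) = ~1 = 0
p1 ∧ p3 = 5/6 ∧ 5/6 = 5/6
(p1 ∧ p3) ∨ p2 = 5/6 ∨ 1/6 = 5/6
~(p2 → p3) ↔ ((p1 ∧ p3) ∨ p2) = 0 ↔ 5/6 = 0
~(~(p2 → p3) ↔ ((p1 ∧ p3) ∨ p2)) = ~0 = 1
p3 ∨ p2 = 5/6 ∨ 1/6 = 5/6
p1 → p1 = 5/6 → 5/6 = 1
(p3 ∨ p2) ∨ (p1 → p1) = 5/6 ∨ 1 = 1
p1 ↔ p2 = 5/6 ↔ 1/6 = 1/6
(p1 ↔ p2) ↔ p1 = 1/6 ↔ 5/6 = 1/6
((p3 ∨ p2) ∨ (p1 → p1)) ∧ ((p1 ↔ p2) ↔ p1) = 1 ∧ 1/6 = 1/6
~(~(p2 → p3) ↔ ((p1 ∧ p3) ∨ p2)) → (((p3 ∨ p2) ∨ (p1 → p1)) ∧ ((p1 ↔ p2) ↔ p1)) = 1 → 1/6 = 1/6
(~~(~p1 → (p3 ∨ p3)) → ((~~(p3 ∨ p1) → (p1 ∨ (p2 → p1))) → (p1 → (p3 ∨ ~p3)))) → (~(~(p2 → p3) ↔ ((p1 ∧ p3) ∨ p2)) → (((p3 ∨ p2) ∨ (p1 → p1)) ∧ ((p1 ↔ p2) ↔ p1))) = 1 → 1/6 = 1/6

1/6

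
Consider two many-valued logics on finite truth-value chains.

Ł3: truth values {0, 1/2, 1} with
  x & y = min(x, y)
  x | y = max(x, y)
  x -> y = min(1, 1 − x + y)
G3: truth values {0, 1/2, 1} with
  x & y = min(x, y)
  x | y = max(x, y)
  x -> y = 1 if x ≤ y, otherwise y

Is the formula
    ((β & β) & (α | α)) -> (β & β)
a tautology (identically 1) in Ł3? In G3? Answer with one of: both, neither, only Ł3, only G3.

In Ł3: every assignment gives 1 — tautology.
In G3: every assignment gives 1 — tautology.

both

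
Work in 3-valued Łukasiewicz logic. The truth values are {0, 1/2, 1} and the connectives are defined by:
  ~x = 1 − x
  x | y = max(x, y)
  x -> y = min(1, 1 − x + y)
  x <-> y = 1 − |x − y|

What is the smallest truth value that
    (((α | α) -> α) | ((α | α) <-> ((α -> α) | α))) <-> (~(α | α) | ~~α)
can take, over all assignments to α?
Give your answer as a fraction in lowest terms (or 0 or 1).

Take α = 1/2:
α | α = 1/2 | 1/2 = 1/2
(α | α) -> α = 1/2 -> 1/2 = 1
α | α = 1/2 | 1/2 = 1/2
α -> α = 1/2 -> 1/2 = 1
(α -> α) | α = 1 | 1/2 = 1
(α | α) <-> ((α -> α) | α) = 1/2 <-> 1 = 1/2
((α | α) -> α) | ((α | α) <-> ((α -> α) | α)) = 1 | 1/2 = 1
α | α = 1/2 | 1/2 = 1/2
~(α | α) = ~1/2 = 1/2
~α = ~1/2 = 1/2
~~α = ~1/2 = 1/2
~(α | α) | ~~α = 1/2 | 1/2 = 1/2
(((α | α) -> α) | ((α | α) <-> ((α -> α) | α))) <-> (~(α | α) | ~~α) = 1 <-> 1/2 = 1/2
No assignment yields a value below 1/2, so this is the minimum.

1/2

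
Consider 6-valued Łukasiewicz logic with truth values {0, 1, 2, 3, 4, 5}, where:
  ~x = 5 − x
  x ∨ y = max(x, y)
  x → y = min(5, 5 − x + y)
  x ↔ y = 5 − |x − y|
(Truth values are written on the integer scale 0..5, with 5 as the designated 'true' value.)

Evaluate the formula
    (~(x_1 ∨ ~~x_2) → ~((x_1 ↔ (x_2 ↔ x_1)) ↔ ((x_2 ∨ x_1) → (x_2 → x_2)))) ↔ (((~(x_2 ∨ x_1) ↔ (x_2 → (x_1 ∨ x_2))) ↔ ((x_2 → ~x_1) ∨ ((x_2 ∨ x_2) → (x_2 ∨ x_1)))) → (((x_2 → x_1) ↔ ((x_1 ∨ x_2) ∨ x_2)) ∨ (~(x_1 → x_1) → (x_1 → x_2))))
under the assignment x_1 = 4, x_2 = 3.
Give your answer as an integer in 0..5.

~x_2 = ~3 = 2
~~x_2 = ~2 = 3
x_1 ∨ ~~x_2 = 4 ∨ 3 = 4
~(x_1 ∨ ~~x_2) = ~4 = 1
x_2 ↔ x_1 = 3 ↔ 4 = 4
x_1 ↔ (x_2 ↔ x_1) = 4 ↔ 4 = 5
x_2 ∨ x_1 = 3 ∨ 4 = 4
x_2 → x_2 = 3 → 3 = 5
(x_2 ∨ x_1) → (x_2 → x_2) = 4 → 5 = 5
(x_1 ↔ (x_2 ↔ x_1)) ↔ ((x_2 ∨ x_1) → (x_2 → x_2)) = 5 ↔ 5 = 5
~((x_1 ↔ (x_2 ↔ x_1)) ↔ ((x_2 ∨ x_1) → (x_2 → x_2))) = ~5 = 0
~(x_1 ∨ ~~x_2) → ~((x_1 ↔ (x_2 ↔ x_1)) ↔ ((x_2 ∨ x_1) → (x_2 → x_2))) = 1 → 0 = 4
x_2 ∨ x_1 = 3 ∨ 4 = 4
~(x_2 ∨ x_1) = ~4 = 1
x_1 ∨ x_2 = 4 ∨ 3 = 4
x_2 → (x_1 ∨ x_2) = 3 → 4 = 5
~(x_2 ∨ x_1) ↔ (x_2 → (x_1 ∨ x_2)) = 1 ↔ 5 = 1
~x_1 = ~4 = 1
x_2 → ~x_1 = 3 → 1 = 3
x_2 ∨ x_2 = 3 ∨ 3 = 3
x_2 ∨ x_1 = 3 ∨ 4 = 4
(x_2 ∨ x_2) → (x_2 ∨ x_1) = 3 → 4 = 5
(x_2 → ~x_1) ∨ ((x_2 ∨ x_2) → (x_2 ∨ x_1)) = 3 ∨ 5 = 5
(~(x_2 ∨ x_1) ↔ (x_2 → (x_1 ∨ x_2))) ↔ ((x_2 → ~x_1) ∨ ((x_2 ∨ x_2) → (x_2 ∨ x_1))) = 1 ↔ 5 = 1
x_2 → x_1 = 3 → 4 = 5
x_1 ∨ x_2 = 4 ∨ 3 = 4
(x_1 ∨ x_2) ∨ x_2 = 4 ∨ 3 = 4
(x_2 → x_1) ↔ ((x_1 ∨ x_2) ∨ x_2) = 5 ↔ 4 = 4
x_1 → x_1 = 4 → 4 = 5
~(x_1 → x_1) = ~5 = 0
x_1 → x_2 = 4 → 3 = 4
~(x_1 → x_1) → (x_1 → x_2) = 0 → 4 = 5
((x_2 → x_1) ↔ ((x_1 ∨ x_2) ∨ x_2)) ∨ (~(x_1 → x_1) → (x_1 → x_2)) = 4 ∨ 5 = 5
((~(x_2 ∨ x_1) ↔ (x_2 → (x_1 ∨ x_2))) ↔ ((x_2 → ~x_1) ∨ ((x_2 ∨ x_2) → (x_2 ∨ x_1)))) → (((x_2 → x_1) ↔ ((x_1 ∨ x_2) ∨ x_2)) ∨ (~(x_1 → x_1) → (x_1 → x_2))) = 1 → 5 = 5
(~(x_1 ∨ ~~x_2) → ~((x_1 ↔ (x_2 ↔ x_1)) ↔ ((x_2 ∨ x_1) → (x_2 → x_2)))) ↔ (((~(x_2 ∨ x_1) ↔ (x_2 → (x_1 ∨ x_2))) ↔ ((x_2 → ~x_1) ∨ ((x_2 ∨ x_2) → (x_2 ∨ x_1)))) → (((x_2 → x_1) ↔ ((x_1 ∨ x_2) ∨ x_2)) ∨ (~(x_1 → x_1) → (x_1 → x_2)))) = 4 ↔ 5 = 4

4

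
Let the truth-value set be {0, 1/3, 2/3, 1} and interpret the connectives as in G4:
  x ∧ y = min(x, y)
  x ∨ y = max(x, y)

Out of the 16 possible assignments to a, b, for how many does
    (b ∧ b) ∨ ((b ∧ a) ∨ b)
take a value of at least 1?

a = 0, b = 0 ↦ 0  <
a = 0, b = 1/3 ↦ 1/3  <
a = 0, b = 2/3 ↦ 2/3  <
a = 0, b = 1 ↦ 1  ≥
a = 1/3, b = 0 ↦ 0  <
a = 1/3, b = 1/3 ↦ 1/3  <
a = 1/3, b = 2/3 ↦ 2/3  <
a = 1/3, b = 1 ↦ 1  ≥
a = 2/3, b = 0 ↦ 0  <
a = 2/3, b = 1/3 ↦ 1/3  <
a = 2/3, b = 2/3 ↦ 2/3  <
a = 2/3, b = 1 ↦ 1  ≥
a = 1, b = 0 ↦ 0  <
a = 1, b = 1/3 ↦ 1/3  <
a = 1, b = 2/3 ↦ 2/3  <
a = 1, b = 1 ↦ 1  ≥
So 4 of the 16 assignments meet the threshold.

4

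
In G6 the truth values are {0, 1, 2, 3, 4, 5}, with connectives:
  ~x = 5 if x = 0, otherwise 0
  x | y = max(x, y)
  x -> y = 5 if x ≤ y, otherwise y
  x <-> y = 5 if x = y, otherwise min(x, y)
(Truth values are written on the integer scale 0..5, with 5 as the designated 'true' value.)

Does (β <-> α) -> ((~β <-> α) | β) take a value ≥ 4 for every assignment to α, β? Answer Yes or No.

Counterexample: take α = 0, β = 0.
β <-> α = 0 <-> 0 = 5
~β = ~0 = 5
~β <-> α = 5 <-> 0 = 0
(~β <-> α) | β = 0 | 0 = 0
(β <-> α) -> ((~β <-> α) | β) = 5 -> 0 = 0
This gives 0, which is below 4.

No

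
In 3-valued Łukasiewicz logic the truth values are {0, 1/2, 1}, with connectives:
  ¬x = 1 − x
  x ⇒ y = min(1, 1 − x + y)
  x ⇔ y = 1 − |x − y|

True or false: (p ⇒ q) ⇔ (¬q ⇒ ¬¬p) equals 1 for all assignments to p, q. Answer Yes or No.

Counterexample: take p = 0, q = 0.
p ⇒ q = 0 ⇒ 0 = 1
¬q = ¬0 = 1
¬p = ¬0 = 1
¬¬p = ¬1 = 0
¬q ⇒ ¬¬p = 1 ⇒ 0 = 0
(p ⇒ q) ⇔ (¬q ⇒ ¬¬p) = 1 ⇔ 0 = 0
This gives 0 ≠ 1.

No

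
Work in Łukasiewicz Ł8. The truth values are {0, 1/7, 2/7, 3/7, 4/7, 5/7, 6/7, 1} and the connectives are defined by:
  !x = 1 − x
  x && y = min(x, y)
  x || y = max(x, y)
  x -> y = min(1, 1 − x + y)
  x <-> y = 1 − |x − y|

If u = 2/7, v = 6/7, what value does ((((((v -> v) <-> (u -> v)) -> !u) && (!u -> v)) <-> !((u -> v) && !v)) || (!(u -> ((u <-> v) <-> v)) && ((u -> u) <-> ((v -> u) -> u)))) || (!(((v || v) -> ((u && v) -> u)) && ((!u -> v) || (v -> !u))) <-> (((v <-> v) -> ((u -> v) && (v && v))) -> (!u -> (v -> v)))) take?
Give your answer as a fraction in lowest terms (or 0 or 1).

6/7

v -> v = 6/7 -> 6/7 = 1
u -> v = 2/7 -> 6/7 = 1
(v -> v) <-> (u -> v) = 1 <-> 1 = 1
!u = !2/7 = 5/7
((v -> v) <-> (u -> v)) -> !u = 1 -> 5/7 = 5/7
!u = !2/7 = 5/7
!u -> v = 5/7 -> 6/7 = 1
(((v -> v) <-> (u -> v)) -> !u) && (!u -> v) = 5/7 && 1 = 5/7
u -> v = 2/7 -> 6/7 = 1
!v = !6/7 = 1/7
(u -> v) && !v = 1 && 1/7 = 1/7
!((u -> v) && !v) = !1/7 = 6/7
((((v -> v) <-> (u -> v)) -> !u) && (!u -> v)) <-> !((u -> v) && !v) = 5/7 <-> 6/7 = 6/7
u <-> v = 2/7 <-> 6/7 = 3/7
(u <-> v) <-> v = 3/7 <-> 6/7 = 4/7
u -> ((u <-> v) <-> v) = 2/7 -> 4/7 = 1
!(u -> ((u <-> v) <-> v)) = !1 = 0
u -> u = 2/7 -> 2/7 = 1
v -> u = 6/7 -> 2/7 = 3/7
(v -> u) -> u = 3/7 -> 2/7 = 6/7
(u -> u) <-> ((v -> u) -> u) = 1 <-> 6/7 = 6/7
!(u -> ((u <-> v) <-> v)) && ((u -> u) <-> ((v -> u) -> u)) = 0 && 6/7 = 0
(((((v -> v) <-> (u -> v)) -> !u) && (!u -> v)) <-> !((u -> v) && !v)) || (!(u -> ((u <-> v) <-> v)) && ((u -> u) <-> ((v -> u) -> u))) = 6/7 || 0 = 6/7
v || v = 6/7 || 6/7 = 6/7
u && v = 2/7 && 6/7 = 2/7
(u && v) -> u = 2/7 -> 2/7 = 1
(v || v) -> ((u && v) -> u) = 6/7 -> 1 = 1
!u = !2/7 = 5/7
!u -> v = 5/7 -> 6/7 = 1
!u = !2/7 = 5/7
v -> !u = 6/7 -> 5/7 = 6/7
(!u -> v) || (v -> !u) = 1 || 6/7 = 1
((v || v) -> ((u && v) -> u)) && ((!u -> v) || (v -> !u)) = 1 && 1 = 1
!(((v || v) -> ((u && v) -> u)) && ((!u -> v) || (v -> !u))) = !1 = 0
v <-> v = 6/7 <-> 6/7 = 1
u -> v = 2/7 -> 6/7 = 1
v && v = 6/7 && 6/7 = 6/7
(u -> v) && (v && v) = 1 && 6/7 = 6/7
(v <-> v) -> ((u -> v) && (v && v)) = 1 -> 6/7 = 6/7
!u = !2/7 = 5/7
v -> v = 6/7 -> 6/7 = 1
!u -> (v -> v) = 5/7 -> 1 = 1
((v <-> v) -> ((u -> v) && (v && v))) -> (!u -> (v -> v)) = 6/7 -> 1 = 1
!(((v || v) -> ((u && v) -> u)) && ((!u -> v) || (v -> !u))) <-> (((v <-> v) -> ((u -> v) && (v && v))) -> (!u -> (v -> v))) = 0 <-> 1 = 0
((((((v -> v) <-> (u -> v)) -> !u) && (!u -> v)) <-> !((u -> v) && !v)) || (!(u -> ((u <-> v) <-> v)) && ((u -> u) <-> ((v -> u) -> u)))) || (!(((v || v) -> ((u && v) -> u)) && ((!u -> v) || (v -> !u))) <-> (((v <-> v) -> ((u -> v) && (v && v))) -> (!u -> (v -> v)))) = 6/7 || 0 = 6/7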